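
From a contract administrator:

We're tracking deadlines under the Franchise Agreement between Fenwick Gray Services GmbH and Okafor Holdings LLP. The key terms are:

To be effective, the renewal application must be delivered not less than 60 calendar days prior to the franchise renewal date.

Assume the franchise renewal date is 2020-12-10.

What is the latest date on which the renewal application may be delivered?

2020-10-11

Counting back 60 calendar days from 2020-12-10 gives 2020-10-11.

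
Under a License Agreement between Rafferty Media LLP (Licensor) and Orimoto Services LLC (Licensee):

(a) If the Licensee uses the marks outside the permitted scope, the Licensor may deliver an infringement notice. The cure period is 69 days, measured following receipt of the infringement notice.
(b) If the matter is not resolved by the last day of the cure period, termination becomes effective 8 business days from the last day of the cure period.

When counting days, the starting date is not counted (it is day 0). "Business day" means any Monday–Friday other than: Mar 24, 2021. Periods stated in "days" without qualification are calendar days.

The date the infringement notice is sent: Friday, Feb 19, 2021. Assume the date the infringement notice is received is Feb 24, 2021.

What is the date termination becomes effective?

The last day of the cure period: Feb 24, 2021 + 69 days = May 4, 2021.
From Tuesday, May 4, 2021, 8 business days (May 5, May 6, May 7, May 10, May 11, May 12, May 13, May 14, skipping weekends) brings us to Friday, May 14, 2021, which is the date termination becomes effective.

May 14, 2021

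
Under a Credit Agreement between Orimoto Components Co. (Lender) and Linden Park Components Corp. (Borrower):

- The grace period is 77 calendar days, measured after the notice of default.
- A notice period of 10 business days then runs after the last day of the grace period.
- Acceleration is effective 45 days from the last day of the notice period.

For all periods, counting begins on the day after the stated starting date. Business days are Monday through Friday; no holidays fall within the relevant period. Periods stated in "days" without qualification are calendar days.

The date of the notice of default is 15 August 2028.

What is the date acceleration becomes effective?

The last day of the grace period: 77 calendar days after 15 August 2028 is 31 October 2028.
The last day of the notice period: 10 business days after Tuesday, 31 October 2028, skipping weekends — Nov 1, Nov 2, Nov 3, Nov 6, Nov 7, Nov 8, Nov 9, Nov 10, Nov 13, Nov 14 — lands on Tuesday, 14 November 2028.
Adding 45 calendar days to 14 November 2028 gives 29 December 2028, which is the date acceleration becomes effective.

29 December 2028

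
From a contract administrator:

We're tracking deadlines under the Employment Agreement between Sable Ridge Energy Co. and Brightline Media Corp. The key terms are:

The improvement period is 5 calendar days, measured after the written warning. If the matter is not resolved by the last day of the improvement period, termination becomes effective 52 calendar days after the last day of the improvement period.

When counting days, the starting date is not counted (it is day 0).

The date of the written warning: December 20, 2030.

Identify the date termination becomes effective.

The last day of the improvement period: December 20, 2030 + 5 days = December 25, 2030.
The date termination becomes effective: 52 calendar days after December 25, 2030 is February 15, 2031.

February 15, 2031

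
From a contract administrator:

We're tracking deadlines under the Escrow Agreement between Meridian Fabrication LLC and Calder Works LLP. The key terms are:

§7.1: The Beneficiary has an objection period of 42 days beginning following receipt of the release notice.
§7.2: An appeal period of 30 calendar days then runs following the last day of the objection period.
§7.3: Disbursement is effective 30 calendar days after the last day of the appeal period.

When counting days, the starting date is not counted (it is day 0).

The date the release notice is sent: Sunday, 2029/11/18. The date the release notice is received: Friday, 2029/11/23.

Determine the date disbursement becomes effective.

The last day of the objection period: 2029/11/23 + 42 days = 2030/01/04.
The last day of the appeal period: 2030/01/04 + 30 days = 2030/02/03.
The date disbursement becomes effective: 30 calendar days after 2030/02/03 is 2030/03/05.

2030/03/05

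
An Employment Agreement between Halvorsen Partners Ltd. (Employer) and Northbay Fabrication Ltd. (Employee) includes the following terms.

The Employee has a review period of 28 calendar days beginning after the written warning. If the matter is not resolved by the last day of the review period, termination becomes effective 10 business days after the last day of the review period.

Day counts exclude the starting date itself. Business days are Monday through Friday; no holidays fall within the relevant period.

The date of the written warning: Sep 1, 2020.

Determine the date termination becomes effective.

The last day of the review period: 28 calendar days after Sep 1, 2020 is Sep 29, 2020.
The date termination becomes effective: 10 business days after Tuesday, Sep 29, 2020, skipping weekends — Sep 30, Oct 1, Oct 2, Oct 5, Oct 6, Oct 7, Oct 8, Oct 9, Oct 12, Oct 13 — lands on Tuesday, Oct 13, 2020.

Oct 13, 2020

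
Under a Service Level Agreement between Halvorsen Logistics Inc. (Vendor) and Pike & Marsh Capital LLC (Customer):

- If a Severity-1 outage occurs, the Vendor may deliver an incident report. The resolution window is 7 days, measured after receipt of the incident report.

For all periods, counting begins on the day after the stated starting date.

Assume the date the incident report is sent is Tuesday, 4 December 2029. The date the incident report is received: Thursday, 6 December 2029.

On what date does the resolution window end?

The last day of the resolution window: 6 December 2029 + 7 days = 13 December 2029.

13 December 2029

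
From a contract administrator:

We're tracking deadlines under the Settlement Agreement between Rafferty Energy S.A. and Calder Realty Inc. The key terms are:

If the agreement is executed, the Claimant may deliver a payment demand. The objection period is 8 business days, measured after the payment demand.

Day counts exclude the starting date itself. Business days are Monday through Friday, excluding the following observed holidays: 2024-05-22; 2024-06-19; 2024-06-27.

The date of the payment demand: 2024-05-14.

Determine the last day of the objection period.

2024-05-27

The last day of the objection period: 8 business days after Tuesday, 2024-05-14, skipping weekends and the listed holiday on May 22 — May 15, May 16, May 17, May 20, May 21, May 23, May 24, May 27 — lands on Monday, 2024-05-27.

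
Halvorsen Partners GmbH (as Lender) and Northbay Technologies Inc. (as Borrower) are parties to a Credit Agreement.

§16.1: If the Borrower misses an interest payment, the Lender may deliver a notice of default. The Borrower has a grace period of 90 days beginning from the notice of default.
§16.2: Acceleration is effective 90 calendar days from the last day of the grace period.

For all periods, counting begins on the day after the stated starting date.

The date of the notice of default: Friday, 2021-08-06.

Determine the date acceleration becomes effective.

The last day of the grace period: 2021-08-06 + 90 days = 2021-11-04.
Adding 90 calendar days to 2021-11-04 gives 2022-02-02, which is the date acceleration becomes effective.

2022-02-02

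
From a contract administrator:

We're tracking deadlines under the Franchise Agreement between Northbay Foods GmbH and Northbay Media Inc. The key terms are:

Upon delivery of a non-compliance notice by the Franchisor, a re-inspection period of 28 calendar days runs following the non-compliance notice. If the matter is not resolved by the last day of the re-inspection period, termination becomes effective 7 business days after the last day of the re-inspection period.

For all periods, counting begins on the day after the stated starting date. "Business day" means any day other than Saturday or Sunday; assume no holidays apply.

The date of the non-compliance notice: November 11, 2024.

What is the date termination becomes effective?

The last day of the re-inspection period: 28 calendar days after November 11, 2024 is December 9, 2024.
The date termination becomes effective: 7 business days after Monday, December 9, 2024, skipping weekends — Dec 10, Dec 11, Dec 12, Dec 13, Dec 16, Dec 17, Dec 18 — lands on Wednesday, December 18, 2024.

December 18, 2024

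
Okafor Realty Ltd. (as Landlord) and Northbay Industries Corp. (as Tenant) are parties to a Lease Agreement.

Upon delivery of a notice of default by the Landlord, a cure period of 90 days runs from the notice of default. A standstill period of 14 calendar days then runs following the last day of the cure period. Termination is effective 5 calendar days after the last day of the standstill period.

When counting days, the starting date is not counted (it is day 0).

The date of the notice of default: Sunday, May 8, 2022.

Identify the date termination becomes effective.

Aug 25, 2022

The last day of the cure period: May 8, 2022 + 90 days = Aug 6, 2022.
Adding 14 calendar days to Aug 6, 2022 gives Aug 20, 2022, which is the last day of the standstill period.
The date termination becomes effective: Aug 20, 2022 + 5 days = Aug 25, 2022.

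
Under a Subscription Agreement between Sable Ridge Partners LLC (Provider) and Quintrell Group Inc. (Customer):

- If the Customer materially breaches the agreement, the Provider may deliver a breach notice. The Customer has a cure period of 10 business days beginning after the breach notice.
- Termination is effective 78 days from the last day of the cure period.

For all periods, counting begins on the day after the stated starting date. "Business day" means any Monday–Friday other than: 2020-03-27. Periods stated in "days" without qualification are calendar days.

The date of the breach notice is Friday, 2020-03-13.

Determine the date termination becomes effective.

The last day of the cure period: counting 10 business days from Friday, 2020-03-13 (Mar 16, Mar 17, Mar 18, Mar 19, Mar 20, Mar 23, Mar 24, Mar 25, Mar 26, Mar 30, skipping weekends and the listed holiday on Mar 27) reaches Monday, 2020-03-30.
The date termination becomes effective: 2020-03-30 + 78 days = 2020-06-16.

2020-06-16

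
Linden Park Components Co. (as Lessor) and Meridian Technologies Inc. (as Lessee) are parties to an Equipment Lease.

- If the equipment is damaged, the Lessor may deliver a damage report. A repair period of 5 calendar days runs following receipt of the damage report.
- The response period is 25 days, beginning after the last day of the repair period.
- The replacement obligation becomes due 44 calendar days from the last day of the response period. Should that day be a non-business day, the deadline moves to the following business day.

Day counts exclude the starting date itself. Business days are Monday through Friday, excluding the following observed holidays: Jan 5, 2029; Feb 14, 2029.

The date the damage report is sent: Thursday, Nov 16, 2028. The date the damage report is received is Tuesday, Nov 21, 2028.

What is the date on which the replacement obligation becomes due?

Adding 5 calendar days to Nov 21, 2028 gives Nov 26, 2028, which is the last day of the repair period.
The last day of the response period: 25 calendar days after Nov 26, 2028 is Dec 21, 2028.
The date on which the replacement obligation becomes due: Dec 21, 2028 + 44 days = Feb 3, 2029. That falls on a Saturday, so it rolls to the next business day, Monday, Feb 5, 2029.

Feb 5, 2029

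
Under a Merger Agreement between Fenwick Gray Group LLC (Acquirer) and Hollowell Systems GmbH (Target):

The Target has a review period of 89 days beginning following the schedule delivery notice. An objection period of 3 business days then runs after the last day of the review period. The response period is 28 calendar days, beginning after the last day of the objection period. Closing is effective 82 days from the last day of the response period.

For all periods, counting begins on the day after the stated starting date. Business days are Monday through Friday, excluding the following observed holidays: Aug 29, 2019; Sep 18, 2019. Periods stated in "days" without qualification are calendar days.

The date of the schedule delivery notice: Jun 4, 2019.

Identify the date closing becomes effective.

Dec 23, 2019

Adding 89 calendar days to Jun 4, 2019 gives Sep 1, 2019, which is the last day of the review period.
The last day of the objection period: counting 3 business days from Sunday, Sep 1, 2019 (Sep 2, Sep 3, Sep 4, skipping weekends) reaches Wednesday, Sep 4, 2019.
The last day of the response period: Sep 4, 2019 + 28 days = Oct 2, 2019.
The date closing becomes effective: Oct 2, 2019 + 82 days = Dec 23, 2019.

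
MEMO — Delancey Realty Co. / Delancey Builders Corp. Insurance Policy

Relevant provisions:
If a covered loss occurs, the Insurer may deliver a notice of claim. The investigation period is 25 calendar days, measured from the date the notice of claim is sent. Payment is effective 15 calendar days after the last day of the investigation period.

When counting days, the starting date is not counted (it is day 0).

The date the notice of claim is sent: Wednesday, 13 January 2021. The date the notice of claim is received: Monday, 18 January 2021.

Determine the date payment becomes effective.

22 February 2021

The last day of the investigation period: 25 calendar days after 13 January 2021 is 7 February 2021.
The date payment becomes effective: 7 February 2021 + 15 days = 22 February 2021.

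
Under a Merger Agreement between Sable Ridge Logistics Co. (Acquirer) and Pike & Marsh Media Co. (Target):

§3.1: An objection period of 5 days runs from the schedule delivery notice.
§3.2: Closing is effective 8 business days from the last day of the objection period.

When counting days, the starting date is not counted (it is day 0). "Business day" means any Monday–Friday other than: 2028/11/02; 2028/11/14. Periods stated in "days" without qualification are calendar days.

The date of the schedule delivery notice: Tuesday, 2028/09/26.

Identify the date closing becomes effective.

2028/10/11

Adding 5 calendar days to 2028/09/26 gives 2028/10/01, which is the last day of the objection period.
From Sunday, 2028/10/01, 8 business days (Oct 2, Oct 3, Oct 4, Oct 5, Oct 6, Oct 9, Oct 10, Oct 11, skipping weekends) brings us to Wednesday, 2028/10/11, which is the date closing becomes effective.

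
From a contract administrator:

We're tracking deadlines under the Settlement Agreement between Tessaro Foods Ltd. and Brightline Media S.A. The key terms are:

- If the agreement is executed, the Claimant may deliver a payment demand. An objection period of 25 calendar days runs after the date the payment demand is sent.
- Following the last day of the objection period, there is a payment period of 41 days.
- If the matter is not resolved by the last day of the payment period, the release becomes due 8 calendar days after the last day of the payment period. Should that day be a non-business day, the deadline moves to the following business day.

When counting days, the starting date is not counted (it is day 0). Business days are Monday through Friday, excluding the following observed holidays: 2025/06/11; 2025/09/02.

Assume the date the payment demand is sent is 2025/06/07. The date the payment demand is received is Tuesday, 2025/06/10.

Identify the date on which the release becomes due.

2025/08/20

The last day of the objection period: 2025/06/07 + 25 days = 2025/07/02.
The last day of the payment period: 41 calendar days after 2025/07/02 is 2025/08/12.
The date on which the release becomes due: 8 calendar days after 2025/08/12 is 2025/08/20. 2025/08/20 is a Wednesday and is not a listed holiday, so no roll-forward applies.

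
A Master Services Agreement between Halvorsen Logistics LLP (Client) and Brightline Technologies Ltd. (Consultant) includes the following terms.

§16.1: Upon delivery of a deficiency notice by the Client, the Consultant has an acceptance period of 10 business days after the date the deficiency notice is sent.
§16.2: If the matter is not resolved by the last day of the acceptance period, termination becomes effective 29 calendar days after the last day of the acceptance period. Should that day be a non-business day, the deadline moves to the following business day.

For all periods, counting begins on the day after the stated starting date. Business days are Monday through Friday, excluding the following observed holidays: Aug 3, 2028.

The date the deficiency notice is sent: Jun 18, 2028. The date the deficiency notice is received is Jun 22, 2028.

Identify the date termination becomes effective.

Jul 31, 2028

The last day of the acceptance period: 10 business days after Sunday, Jun 18, 2028, skipping weekends — Jun 19, Jun 20, Jun 21, Jun 22, Jun 23, Jun 26, Jun 27, Jun 28, Jun 29, Jun 30 — lands on Friday, Jun 30, 2028.
Adding 29 calendar days to Jun 30, 2028 gives Jul 29, 2028, which is the date termination becomes effective. That falls on a Saturday, so it rolls to the next business day, Monday, Jul 31, 2028.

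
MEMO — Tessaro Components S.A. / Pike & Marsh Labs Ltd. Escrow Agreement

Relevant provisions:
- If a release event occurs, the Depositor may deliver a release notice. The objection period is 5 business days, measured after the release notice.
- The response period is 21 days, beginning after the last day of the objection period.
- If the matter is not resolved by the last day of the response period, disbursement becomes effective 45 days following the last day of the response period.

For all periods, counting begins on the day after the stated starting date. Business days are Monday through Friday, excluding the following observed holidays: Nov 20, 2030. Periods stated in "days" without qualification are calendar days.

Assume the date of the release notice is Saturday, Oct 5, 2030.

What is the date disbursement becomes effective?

Dec 16, 2030

The last day of the objection period: 5 business days after Saturday, Oct 5, 2030, skipping weekends — Oct 7, Oct 8, Oct 9, Oct 10, Oct 11 — lands on Friday, Oct 11, 2030.
The last day of the response period: Oct 11, 2030 + 21 days = Nov 1, 2030.
The date disbursement becomes effective: Nov 1, 2030 + 45 days = Dec 16, 2030.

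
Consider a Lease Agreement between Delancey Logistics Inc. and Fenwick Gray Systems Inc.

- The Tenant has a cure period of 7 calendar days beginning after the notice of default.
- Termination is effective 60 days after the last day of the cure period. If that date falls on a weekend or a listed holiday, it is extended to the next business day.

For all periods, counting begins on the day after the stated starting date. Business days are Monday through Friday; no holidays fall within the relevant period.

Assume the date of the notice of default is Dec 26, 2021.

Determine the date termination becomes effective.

The last day of the cure period: Dec 26, 2021 + 7 days = Jan 2, 2022.
The date termination becomes effective: Jan 2, 2022 + 60 days = Mar 3, 2022. Mar 3, 2022 is a Thursday, so no roll-forward applies.

Mar 3, 2022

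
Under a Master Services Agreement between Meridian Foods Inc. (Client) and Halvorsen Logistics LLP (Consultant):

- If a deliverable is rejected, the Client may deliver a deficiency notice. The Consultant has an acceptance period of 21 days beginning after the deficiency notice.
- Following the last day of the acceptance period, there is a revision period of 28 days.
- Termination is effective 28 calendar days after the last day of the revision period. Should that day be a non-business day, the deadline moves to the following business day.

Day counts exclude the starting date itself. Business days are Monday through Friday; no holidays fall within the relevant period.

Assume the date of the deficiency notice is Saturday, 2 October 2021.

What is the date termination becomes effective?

The last day of the acceptance period: 2 October 2021 + 21 days = 23 October 2021.
The last day of the revision period: 28 calendar days after 23 October 2021 is 20 November 2021.
The date termination becomes effective: 28 calendar days after 20 November 2021 is 18 December 2021. That falls on a Saturday, so it rolls to the next business day, Monday, 20 December 2021.

20 December 2021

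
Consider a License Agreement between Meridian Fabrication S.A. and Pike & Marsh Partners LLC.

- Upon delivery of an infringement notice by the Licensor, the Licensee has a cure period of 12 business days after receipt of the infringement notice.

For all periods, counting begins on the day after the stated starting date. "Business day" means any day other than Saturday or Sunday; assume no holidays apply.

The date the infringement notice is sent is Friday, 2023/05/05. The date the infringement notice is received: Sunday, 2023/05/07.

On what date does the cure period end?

From Sunday, 2023/05/07, 12 business days (May 8, May 9, May 10, May 11, …, May 19, May 22, May 23, skipping weekends) brings us to Tuesday, 2023/05/23, which is the last day of the cure period.

2023/05/23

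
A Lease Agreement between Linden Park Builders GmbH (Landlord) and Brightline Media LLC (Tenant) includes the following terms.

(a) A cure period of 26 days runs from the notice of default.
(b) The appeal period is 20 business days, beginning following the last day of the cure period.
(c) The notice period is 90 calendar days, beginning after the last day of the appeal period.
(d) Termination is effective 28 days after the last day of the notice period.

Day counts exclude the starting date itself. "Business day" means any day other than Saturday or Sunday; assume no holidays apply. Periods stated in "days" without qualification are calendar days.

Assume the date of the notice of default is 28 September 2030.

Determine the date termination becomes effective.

19 March 2031

Adding 26 calendar days to 28 September 2030 gives 24 October 2030, which is the last day of the cure period.
The last day of the appeal period: 20 business days after Thursday, 24 October 2030, skipping weekends — Oct 25, Oct 28, Oct 29, Oct 30, …, Nov 19, Nov 20, Nov 21 — lands on Thursday, 21 November 2030.
Adding 90 calendar days to 21 November 2030 gives 19 February 2031, which is the last day of the notice period.
The date termination becomes effective: 19 February 2031 + 28 days = 19 March 2031.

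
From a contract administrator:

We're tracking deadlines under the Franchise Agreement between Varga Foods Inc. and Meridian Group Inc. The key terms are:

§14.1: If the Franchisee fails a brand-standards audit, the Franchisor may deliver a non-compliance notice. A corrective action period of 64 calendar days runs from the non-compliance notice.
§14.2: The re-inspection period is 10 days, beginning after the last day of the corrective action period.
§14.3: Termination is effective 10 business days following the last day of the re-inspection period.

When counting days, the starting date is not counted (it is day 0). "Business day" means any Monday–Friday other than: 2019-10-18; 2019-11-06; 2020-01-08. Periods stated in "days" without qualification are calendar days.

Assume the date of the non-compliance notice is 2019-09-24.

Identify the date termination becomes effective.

The last day of the corrective action period: 2019-09-24 + 64 days = 2019-11-27.
The last day of the re-inspection period: 10 calendar days after 2019-11-27 is 2019-12-07.
The date termination becomes effective: counting 10 business days from Saturday, 2019-12-07 (Dec 9, Dec 10, Dec 11, Dec 12, Dec 13, Dec 16, Dec 17, Dec 18, Dec 19, Dec 20, skipping weekends) reaches Friday, 2019-12-20.

2019-12-20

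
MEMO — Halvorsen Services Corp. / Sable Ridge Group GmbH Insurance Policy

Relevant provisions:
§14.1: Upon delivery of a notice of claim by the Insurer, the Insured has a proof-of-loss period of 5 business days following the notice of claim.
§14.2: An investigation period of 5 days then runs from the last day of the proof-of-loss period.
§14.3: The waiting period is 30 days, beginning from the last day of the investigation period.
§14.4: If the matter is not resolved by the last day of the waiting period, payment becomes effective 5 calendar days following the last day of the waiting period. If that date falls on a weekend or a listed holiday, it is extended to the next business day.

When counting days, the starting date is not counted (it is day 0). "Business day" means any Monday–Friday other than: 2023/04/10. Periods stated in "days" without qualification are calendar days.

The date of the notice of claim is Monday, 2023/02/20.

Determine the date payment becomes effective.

2023/04/11

The last day of the proof-of-loss period: counting 5 business days from Monday, 2023/02/20 (Feb 21, Feb 22, Feb 23, Feb 24, Feb 27, skipping weekends) reaches Monday, 2023/02/27.
Adding 5 calendar days to 2023/02/27 gives 2023/03/04, which is the last day of the investigation period.
The last day of the waiting period: 2023/03/04 + 30 days = 2023/04/03.
The date payment becomes effective: 5 calendar days after 2023/04/03 is 2023/04/08. That falls on a Saturday, so it rolls to the next business day, Tuesday, 2023/04/11.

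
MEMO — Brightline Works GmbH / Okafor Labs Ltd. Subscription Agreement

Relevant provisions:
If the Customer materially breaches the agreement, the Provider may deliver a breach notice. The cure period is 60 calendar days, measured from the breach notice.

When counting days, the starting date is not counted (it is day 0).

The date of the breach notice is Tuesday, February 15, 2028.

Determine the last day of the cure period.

Adding 60 calendar days to February 15, 2028 gives April 15, 2028, which is the last day of the cure period.

April 15, 2028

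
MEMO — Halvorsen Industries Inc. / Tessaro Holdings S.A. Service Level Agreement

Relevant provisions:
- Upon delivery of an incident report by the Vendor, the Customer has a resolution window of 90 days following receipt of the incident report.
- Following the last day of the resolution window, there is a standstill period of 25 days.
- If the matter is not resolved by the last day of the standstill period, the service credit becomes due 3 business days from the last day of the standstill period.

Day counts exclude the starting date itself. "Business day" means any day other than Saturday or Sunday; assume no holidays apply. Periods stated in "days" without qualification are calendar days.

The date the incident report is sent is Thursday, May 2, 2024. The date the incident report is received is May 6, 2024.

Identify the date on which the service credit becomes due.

The last day of the resolution window: 90 calendar days after May 6, 2024 is August 4, 2024.
The last day of the standstill period: August 4, 2024 + 25 days = August 29, 2024.
The date on which the service credit becomes due: counting 3 business days from Thursday, August 29, 2024 (Aug 30, Sep 2, Sep 3, skipping weekends) reaches Tuesday, September 3, 2024.

September 3, 2024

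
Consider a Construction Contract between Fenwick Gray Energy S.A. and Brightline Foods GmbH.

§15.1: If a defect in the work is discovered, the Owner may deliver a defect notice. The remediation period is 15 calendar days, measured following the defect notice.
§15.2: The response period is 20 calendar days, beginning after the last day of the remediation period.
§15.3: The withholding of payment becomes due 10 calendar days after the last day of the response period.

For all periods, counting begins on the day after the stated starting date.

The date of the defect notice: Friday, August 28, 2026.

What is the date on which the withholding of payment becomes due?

October 12, 2026

The last day of the remediation period: August 28, 2026 + 15 days = September 12, 2026.
The last day of the response period: 20 calendar days after September 12, 2026 is October 2, 2026.
The date on which the withholding of payment becomes due: 10 calendar days after October 2, 2026 is October 12, 2026.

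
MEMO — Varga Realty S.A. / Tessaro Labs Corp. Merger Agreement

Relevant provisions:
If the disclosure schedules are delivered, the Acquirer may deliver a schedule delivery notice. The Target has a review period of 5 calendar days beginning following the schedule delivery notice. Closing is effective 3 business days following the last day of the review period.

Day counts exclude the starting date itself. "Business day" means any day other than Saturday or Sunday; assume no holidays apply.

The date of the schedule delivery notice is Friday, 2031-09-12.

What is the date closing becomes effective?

The last day of the review period: 5 calendar days after 2031-09-12 is 2031-09-17.
From Wednesday, 2031-09-17, 3 business days (Sep 18, Sep 19, Sep 22, skipping weekends) brings us to Monday, 2031-09-22, which is the date closing becomes effective.

2031-09-22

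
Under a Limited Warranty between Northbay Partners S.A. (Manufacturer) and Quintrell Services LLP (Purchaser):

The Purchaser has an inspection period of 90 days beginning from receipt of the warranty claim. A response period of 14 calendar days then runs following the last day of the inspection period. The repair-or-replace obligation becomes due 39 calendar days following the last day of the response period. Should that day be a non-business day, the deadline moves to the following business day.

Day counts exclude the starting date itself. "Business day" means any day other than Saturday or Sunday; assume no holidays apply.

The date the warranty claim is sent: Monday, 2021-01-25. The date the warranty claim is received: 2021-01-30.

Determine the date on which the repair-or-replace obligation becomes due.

Adding 90 calendar days to 2021-01-30 gives 2021-04-30, which is the last day of the inspection period.
The last day of the response period: 2021-04-30 + 14 days = 2021-05-14.
The date on which the repair-or-replace obligation becomes due: 39 calendar days after 2021-05-14 is 2021-06-22. 2021-06-22 is a Tuesday, so no roll-forward applies.

2021-06-22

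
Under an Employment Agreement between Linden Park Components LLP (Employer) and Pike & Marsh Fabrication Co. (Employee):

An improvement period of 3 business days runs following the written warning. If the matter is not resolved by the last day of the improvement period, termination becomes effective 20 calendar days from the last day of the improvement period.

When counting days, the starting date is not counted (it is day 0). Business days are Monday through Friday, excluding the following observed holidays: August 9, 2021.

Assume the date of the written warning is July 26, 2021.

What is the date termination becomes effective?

From Monday, July 26, 2021, 3 business days (Jul 27, Jul 28, Jul 29, skipping weekends) brings us to Thursday, July 29, 2021, which is the last day of the improvement period.
The date termination becomes effective: 20 calendar days after July 29, 2021 is August 18, 2021.

August 18, 2021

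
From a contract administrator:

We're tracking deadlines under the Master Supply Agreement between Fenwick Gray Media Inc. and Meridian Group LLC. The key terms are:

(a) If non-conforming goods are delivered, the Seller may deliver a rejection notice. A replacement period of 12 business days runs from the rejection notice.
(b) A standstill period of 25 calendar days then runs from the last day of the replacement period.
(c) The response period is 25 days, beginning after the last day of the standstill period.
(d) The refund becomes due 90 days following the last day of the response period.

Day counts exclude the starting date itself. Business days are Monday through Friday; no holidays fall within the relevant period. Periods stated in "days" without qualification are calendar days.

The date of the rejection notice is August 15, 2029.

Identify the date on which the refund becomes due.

January 18, 2030

The last day of the replacement period: counting 12 business days from Wednesday, August 15, 2029 (Aug 16, Aug 17, Aug 20, Aug 21, …, Aug 29, Aug 30, Aug 31, skipping weekends) reaches Friday, August 31, 2029.
The last day of the standstill period: 25 calendar days after August 31, 2029 is September 25, 2029.
Adding 25 calendar days to September 25, 2029 gives October 20, 2029, which is the last day of the response period.
The date on which the refund becomes due: October 20, 2029 + 90 days = January 18, 2030.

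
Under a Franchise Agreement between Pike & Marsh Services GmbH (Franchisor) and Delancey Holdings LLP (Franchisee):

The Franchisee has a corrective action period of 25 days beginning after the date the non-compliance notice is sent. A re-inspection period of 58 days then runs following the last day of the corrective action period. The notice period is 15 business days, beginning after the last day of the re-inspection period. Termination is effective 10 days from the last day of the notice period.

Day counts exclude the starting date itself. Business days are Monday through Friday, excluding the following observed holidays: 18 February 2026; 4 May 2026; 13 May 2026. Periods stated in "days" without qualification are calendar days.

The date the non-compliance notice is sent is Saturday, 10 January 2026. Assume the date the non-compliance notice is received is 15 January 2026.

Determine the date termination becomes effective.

Adding 25 calendar days to 10 January 2026 gives 4 February 2026, which is the last day of the corrective action period.
The last day of the re-inspection period: 4 February 2026 + 58 days = 3 April 2026.
The last day of the notice period: 15 business days after Friday, 3 April 2026, skipping weekends — Apr 6, Apr 7, Apr 8, Apr 9, …, Apr 22, Apr 23, Apr 24 — lands on Friday, 24 April 2026.
The date termination becomes effective: 24 April 2026 + 10 days = 4 May 2026.

4 May 2026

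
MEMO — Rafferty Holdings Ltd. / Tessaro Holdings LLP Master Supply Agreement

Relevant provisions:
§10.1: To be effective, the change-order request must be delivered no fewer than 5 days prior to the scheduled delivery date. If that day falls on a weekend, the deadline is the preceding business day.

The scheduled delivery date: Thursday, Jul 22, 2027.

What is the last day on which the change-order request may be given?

Counting back 5 calendar days from Jul 22, 2027 gives Jul 17, 2027. That is a Saturday, so the deadline moves back to Friday, Jul 16, 2027.

Jul 16, 2027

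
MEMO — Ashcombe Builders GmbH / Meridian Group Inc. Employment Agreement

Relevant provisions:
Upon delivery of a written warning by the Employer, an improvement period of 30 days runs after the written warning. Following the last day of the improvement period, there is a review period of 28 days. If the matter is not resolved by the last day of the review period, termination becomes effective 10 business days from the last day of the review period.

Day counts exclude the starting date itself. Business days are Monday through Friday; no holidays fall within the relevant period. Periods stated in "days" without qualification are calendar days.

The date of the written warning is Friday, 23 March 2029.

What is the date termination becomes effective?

Adding 30 calendar days to 23 March 2029 gives 22 April 2029, which is the last day of the improvement period.
The last day of the review period: 28 calendar days after 22 April 2029 is 20 May 2029.
The date termination becomes effective: 10 business days after Sunday, 20 May 2029, skipping weekends — May 21, May 22, May 23, May 24, May 25, May 28, May 29, May 30, May 31, Jun 1 — lands on Friday, 1 June 2029.

1 June 2029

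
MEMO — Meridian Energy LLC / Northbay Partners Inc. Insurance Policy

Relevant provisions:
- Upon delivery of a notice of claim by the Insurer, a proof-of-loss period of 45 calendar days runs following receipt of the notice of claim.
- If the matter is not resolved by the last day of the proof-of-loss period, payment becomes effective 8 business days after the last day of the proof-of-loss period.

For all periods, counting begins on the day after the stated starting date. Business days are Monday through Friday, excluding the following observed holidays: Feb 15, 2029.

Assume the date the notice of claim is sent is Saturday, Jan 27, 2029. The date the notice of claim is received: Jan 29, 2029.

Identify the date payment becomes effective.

Mar 27, 2029

The last day of the proof-of-loss period: 45 calendar days after Jan 29, 2029 is Mar 15, 2029.
The date payment becomes effective: counting 8 business days from Thursday, Mar 15, 2029 (Mar 16, Mar 19, Mar 20, Mar 21, Mar 22, Mar 23, Mar 26, Mar 27, skipping weekends) reaches Tuesday, Mar 27, 2029.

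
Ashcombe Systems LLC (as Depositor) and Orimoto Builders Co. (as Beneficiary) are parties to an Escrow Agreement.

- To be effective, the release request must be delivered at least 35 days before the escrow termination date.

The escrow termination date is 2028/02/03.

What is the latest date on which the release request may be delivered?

2027/12/30

Counting back 35 calendar days from 2028/02/03 gives 2027/12/30.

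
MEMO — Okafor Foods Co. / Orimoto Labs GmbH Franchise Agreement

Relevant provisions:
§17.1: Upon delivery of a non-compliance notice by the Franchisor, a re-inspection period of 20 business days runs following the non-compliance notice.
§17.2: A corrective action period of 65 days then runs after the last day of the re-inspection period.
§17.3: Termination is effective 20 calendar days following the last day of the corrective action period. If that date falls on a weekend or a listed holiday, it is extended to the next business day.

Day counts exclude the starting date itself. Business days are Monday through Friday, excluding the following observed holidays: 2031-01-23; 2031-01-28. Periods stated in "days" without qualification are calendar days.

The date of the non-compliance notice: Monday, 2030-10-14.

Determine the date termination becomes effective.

The last day of the re-inspection period: 20 business days after Monday, 2030-10-14, skipping weekends — Oct 15, Oct 16, Oct 17, Oct 18, …, Nov 7, Nov 8, Nov 11 — lands on Monday, 2030-11-11.
The last day of the corrective action period: 2030-11-11 + 65 days = 2031-01-15.
Adding 20 calendar days to 2031-01-15 gives 2031-02-04, which is the date termination becomes effective. 2031-02-04 is a Tuesday and is not a listed holiday, so no roll-forward applies.

2031-02-04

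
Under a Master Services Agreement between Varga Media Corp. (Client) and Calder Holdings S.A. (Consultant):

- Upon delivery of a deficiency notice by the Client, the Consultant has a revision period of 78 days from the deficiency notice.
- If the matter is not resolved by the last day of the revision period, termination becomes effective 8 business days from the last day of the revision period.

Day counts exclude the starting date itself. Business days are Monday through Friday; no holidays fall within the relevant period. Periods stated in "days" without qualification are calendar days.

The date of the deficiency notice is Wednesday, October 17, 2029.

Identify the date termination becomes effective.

The last day of the revision period: 78 calendar days after October 17, 2029 is January 3, 2030.
The date termination becomes effective: counting 8 business days from Thursday, January 3, 2030 (Jan 4, Jan 7, Jan 8, Jan 9, Jan 10, Jan 11, Jan 14, Jan 15, skipping weekends) reaches Tuesday, January 15, 2030.

January 15, 2030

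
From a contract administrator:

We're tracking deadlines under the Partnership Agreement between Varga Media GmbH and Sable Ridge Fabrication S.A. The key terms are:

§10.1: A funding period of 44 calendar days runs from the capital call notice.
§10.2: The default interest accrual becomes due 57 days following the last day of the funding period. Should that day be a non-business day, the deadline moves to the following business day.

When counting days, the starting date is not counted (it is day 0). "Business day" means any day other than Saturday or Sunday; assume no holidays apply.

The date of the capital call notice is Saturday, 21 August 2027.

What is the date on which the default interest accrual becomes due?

The last day of the funding period: 21 August 2027 + 44 days = 4 October 2027.
The date on which the default interest accrual becomes due: 57 calendar days after 4 October 2027 is 30 November 2027. 30 November 2027 is a Tuesday, so no roll-forward applies.

30 November 2027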